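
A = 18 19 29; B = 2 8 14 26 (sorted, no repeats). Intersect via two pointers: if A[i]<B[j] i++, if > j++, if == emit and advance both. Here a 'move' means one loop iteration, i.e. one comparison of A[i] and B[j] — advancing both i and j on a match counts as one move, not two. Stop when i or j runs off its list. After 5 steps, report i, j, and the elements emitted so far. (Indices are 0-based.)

i=2, j=3, emitted=[]

[i=0,j=0] 18>2 → j++
[i=0,j=1] 18>8 → j++
[i=0,j=2] 18>14 → j++
[i=0,j=3] 18<26 → i++
[i=1,j=3] 19<26 → i++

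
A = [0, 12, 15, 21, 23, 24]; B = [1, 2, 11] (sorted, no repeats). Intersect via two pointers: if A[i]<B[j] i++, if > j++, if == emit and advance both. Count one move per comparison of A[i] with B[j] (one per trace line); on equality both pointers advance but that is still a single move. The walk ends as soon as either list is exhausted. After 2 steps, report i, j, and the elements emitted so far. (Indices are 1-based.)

i=2, j=2, emitted=[]

i=1 j=1: 0<1, i++
i=2 j=1: 12>1, j++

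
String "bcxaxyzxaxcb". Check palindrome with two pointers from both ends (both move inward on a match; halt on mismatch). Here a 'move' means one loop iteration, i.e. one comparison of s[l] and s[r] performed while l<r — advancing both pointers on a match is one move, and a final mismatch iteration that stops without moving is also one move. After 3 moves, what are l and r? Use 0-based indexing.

[0,11] 'b'=='b' → l++,r--
[1,10] 'c'=='c' → l++,r--
[2,9] 'x'=='x' → l++,r--

l=3, r=8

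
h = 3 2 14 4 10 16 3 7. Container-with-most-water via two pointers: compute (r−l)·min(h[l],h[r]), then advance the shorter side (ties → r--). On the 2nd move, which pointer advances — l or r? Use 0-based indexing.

[0,7] min(3,7)*7=21 best=21 * → l++
[1,7] min(2,7)*6=12 best=21 → l++

l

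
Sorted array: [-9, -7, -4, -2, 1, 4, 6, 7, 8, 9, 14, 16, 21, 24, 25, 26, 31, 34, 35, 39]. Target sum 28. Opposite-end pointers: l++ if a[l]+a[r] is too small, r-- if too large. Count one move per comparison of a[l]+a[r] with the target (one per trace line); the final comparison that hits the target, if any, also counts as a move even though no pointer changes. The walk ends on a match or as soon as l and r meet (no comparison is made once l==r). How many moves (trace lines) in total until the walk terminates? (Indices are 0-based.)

l=0 r=19: -9+39=30 >28, r--
l=0 r=18: -9+35=26 <28, l++
l=1 r=18: -7+35=28, found

3 moves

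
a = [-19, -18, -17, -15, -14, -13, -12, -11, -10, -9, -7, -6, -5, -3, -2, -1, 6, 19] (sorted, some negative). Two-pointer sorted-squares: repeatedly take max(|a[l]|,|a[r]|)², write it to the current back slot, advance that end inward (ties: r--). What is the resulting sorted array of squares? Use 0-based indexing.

[1, 4, 9, 25, 36, 36, 49, 81, 100, 121, 144, 169, 196, 225, 289, 324, 361, 361]

l=0 r=17: |-19|<=|19| out[17]=361, r--
l=0 r=16: |-19|>|6| out[16]=361, l++
l=1 r=16: |-18|>|6| out[15]=324, l++
l=2 r=16: |-17|>|6| out[14]=289, l++
l=3 r=16: |-15|>|6| out[13]=225, l++
l=4 r=16: |-14|>|6| out[12]=196, l++
l=5 r=16: |-13|>|6| out[11]=169, l++
l=6 r=16: |-12|>|6| out[10]=144, l++
l=7 r=16: |-11|>|6| out[9]=121, l++
l=8 r=16: |-10|>|6| out[8]=100, l++
l=9 r=16: |-9|>|6| out[7]=81, l++
l=10 r=16: |-7|>|6| out[6]=49, l++
l=11 r=16: |-6|<=|6| out[5]=36, r--
l=11 r=15: |-6|>|-1| out[4]=36, l++
l=12 r=15: |-5|>|-1| out[3]=25, l++
l=13 r=15: |-3|>|-1| out[2]=9, l++
l=14 r=15: |-2|>|-1| out[1]=4, l++
l=15 r=15: |-1|<=|-1| out[0]=1, r--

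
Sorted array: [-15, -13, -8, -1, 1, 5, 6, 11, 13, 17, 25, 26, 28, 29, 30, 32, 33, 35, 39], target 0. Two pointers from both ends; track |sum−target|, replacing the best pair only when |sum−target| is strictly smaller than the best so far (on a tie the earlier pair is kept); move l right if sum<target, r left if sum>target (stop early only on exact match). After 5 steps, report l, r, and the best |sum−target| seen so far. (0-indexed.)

[0,18] -15+39=24 d=24 * → r--
[0,17] -15+35=20 d=20 * → r--
[0,16] -15+33=18 d=18 * → r--
[0,15] -15+32=17 d=17 * → r--
[0,14] -15+30=15 d=15 * → r--

l=0, r=13, best |Δ|=15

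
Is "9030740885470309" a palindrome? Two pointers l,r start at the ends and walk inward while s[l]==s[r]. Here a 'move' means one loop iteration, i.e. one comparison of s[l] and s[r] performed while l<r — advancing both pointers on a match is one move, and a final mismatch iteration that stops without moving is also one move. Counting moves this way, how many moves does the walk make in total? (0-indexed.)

7 moves

l=0 r=15: '9'=='9', l++,r--
l=1 r=14: '0'=='0', l++,r--
l=2 r=13: '3'=='3', l++,r--
l=3 r=12: '0'=='0', l++,r--
l=4 r=11: '7'=='7', l++,r--
l=5 r=10: '4'=='4', l++,r--
l=6 r=9: '0'!='5', stop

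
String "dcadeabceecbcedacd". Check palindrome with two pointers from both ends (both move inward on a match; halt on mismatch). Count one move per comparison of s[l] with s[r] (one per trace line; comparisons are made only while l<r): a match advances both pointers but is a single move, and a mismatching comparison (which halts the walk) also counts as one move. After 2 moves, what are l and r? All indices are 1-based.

l=1 r=18: 'd'=='d', l++,r--
l=2 r=17: 'c'=='c', l++,r--

l=3, r=16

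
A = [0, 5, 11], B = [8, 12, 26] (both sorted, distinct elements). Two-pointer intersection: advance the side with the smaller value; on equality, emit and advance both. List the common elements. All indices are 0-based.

[i=0,j=0] 0<8 → i++
[i=1,j=0] 5<8 → i++
[i=2,j=0] 11>8 → j++
[i=2,j=1] 11<12 → i++

intersection = []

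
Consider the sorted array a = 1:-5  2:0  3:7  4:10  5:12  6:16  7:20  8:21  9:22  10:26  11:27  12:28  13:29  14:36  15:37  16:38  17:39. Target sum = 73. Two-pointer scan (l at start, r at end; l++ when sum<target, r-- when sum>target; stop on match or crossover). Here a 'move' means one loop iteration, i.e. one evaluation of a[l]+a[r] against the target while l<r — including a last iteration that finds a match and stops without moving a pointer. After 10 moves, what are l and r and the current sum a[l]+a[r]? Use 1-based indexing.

l=11, r=17, sum=66

[1,17] -5+39=34 <73 → l++
[2,17] 0+39=39 <73 → l++
[3,17] 7+39=46 <73 → l++
[4,17] 10+39=49 <73 → l++
[5,17] 12+39=51 <73 → l++
[6,17] 16+39=55 <73 → l++
[7,17] 20+39=59 <73 → l++
[8,17] 21+39=60 <73 → l++
[9,17] 22+39=61 <73 → l++
[10,17] 26+39=65 <73 → l++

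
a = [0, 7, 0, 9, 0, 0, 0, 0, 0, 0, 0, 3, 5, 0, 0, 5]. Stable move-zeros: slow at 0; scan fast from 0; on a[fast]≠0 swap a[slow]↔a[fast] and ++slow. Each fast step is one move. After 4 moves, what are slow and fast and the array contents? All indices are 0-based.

(s=0,f=0) a[fast]=0 → fast++
(s=0,f=1) a[fast]=7≠0 swap→a[0]=7 → slow++,fast++
(s=1,f=2) a[fast]=0 → fast++
(s=1,f=3) a[fast]=9≠0 swap→a[1]=9 → slow++,fast++

slow=2, fast=4, a=[7, 9, 0, 0, 0, 0, 0, 0, 0, 0, 0, 3, 5, 0, 0, 5]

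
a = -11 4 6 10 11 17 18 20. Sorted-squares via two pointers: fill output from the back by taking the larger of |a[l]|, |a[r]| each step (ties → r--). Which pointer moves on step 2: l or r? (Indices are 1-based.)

r

[1,8] |-11|<=|20| out[8]=400 → r--
[1,7] |-11|<=|18| out[7]=324 → r--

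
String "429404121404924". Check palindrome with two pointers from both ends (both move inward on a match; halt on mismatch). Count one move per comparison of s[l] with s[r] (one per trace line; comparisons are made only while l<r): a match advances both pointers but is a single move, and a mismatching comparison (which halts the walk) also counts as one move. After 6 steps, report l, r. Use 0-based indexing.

l=6, r=8

l=0 r=14: '4'=='4', l++,r--
l=1 r=13: '2'=='2', l++,r--
l=2 r=12: '9'=='9', l++,r--
l=3 r=11: '4'=='4', l++,r--
l=4 r=10: '0'=='0', l++,r--
l=5 r=9: '4'=='4', l++,r--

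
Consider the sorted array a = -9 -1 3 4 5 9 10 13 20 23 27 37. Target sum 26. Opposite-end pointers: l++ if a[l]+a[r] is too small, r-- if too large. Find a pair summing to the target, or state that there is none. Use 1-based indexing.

(-1, 27)

[1,12] -9+37=28 >26 → r--
[1,11] -9+27=18 <26 → l++
[2,11] -1+27=26 → found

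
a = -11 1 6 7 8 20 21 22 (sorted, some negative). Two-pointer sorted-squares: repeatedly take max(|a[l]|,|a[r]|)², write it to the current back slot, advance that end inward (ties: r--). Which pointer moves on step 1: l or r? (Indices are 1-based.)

r

l=1 r=8: |-11|<=|22| out[8]=484, r--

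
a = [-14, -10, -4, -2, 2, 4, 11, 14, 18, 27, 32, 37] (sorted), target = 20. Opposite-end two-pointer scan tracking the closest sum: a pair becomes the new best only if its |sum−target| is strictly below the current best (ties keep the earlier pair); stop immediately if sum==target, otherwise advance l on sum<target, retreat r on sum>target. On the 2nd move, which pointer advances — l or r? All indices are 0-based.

[0,11] -14+37=23 d=3 * → r--
[0,10] -14+32=18 d=2 * → l++

l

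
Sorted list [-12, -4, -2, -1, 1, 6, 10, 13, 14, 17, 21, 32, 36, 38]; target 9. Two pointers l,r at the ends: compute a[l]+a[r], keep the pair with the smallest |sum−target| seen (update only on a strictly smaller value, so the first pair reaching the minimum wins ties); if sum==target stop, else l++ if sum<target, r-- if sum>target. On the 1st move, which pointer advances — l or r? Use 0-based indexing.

r

[0,13] -12+38=26 d=17 * → r--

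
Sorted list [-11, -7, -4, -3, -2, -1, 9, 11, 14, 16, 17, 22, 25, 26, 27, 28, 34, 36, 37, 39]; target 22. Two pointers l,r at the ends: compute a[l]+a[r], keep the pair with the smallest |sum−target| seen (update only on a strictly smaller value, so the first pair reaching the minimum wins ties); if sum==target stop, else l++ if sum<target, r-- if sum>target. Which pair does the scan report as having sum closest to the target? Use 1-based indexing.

l=1 r=20: -11+39=28 d=6 *, r--
l=1 r=19: -11+37=26 d=4 *, r--
l=1 r=18: -11+36=25 d=3 *, r--
l=1 r=17: -11+34=23 d=1 *, r--
l=1 r=16: -11+28=17 d=5, l++
l=2 r=16: -7+28=21 d=1, l++
l=3 r=16: -4+28=24 d=2, r--
l=3 r=15: -4+27=23 d=1, r--
l=3 r=14: -4+26=22 d=0 *, stop

pair (-4, 26) with sum 22 (|Δ|=0)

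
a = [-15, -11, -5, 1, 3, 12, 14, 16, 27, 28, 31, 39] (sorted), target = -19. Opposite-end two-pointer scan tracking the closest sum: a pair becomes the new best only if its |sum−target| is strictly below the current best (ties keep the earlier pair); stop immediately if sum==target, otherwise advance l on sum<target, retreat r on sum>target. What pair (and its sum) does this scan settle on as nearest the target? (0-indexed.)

pair (-15, -5) with sum -20 (|Δ|=1)

[0,11] -15+39=24 d=43 * → r--
[0,10] -15+31=16 d=35 * → r--
[0,9] -15+28=13 d=32 * → r--
[0,8] -15+27=12 d=31 * → r--
[0,7] -15+16=1 d=20 * → r--
[0,6] -15+14=-1 d=18 * → r--
[0,5] -15+12=-3 d=16 * → r--
[0,4] -15+3=-12 d=7 * → r--
[0,3] -15+1=-14 d=5 * → r--
[0,2] -15+-5=-20 d=1 * → l++
[1,2] -11+-5=-16 d=3 → r--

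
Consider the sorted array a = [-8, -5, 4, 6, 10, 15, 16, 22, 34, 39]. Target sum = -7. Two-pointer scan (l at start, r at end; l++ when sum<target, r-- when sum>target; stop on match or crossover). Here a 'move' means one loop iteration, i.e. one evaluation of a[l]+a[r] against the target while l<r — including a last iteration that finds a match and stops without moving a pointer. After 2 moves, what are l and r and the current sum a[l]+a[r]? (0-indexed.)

l=0, r=7, sum=14

l=0 r=9: -8+39=31 >-7, r--
l=0 r=8: -8+34=26 >-7, r--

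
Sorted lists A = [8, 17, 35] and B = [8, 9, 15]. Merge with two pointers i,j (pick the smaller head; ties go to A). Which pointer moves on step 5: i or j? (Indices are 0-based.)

i=0 j=0: A[i]=8<=B[j]=8 take 8, i++
i=1 j=0: A[i]=17>B[j]=8 take 8, j++
i=1 j=1: A[i]=17>B[j]=9 take 9, j++
i=1 j=2: A[i]=17>B[j]=15 take 15, j++
i=1 j=3: B done, take A[i]=17, i++

i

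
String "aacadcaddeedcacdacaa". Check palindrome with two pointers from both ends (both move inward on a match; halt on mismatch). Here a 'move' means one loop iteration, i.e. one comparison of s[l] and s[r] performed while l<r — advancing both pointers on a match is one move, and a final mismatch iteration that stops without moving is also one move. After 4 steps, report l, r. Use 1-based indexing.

l=1 r=20: 'a'=='a', l++,r--
l=2 r=19: 'a'=='a', l++,r--
l=3 r=18: 'c'=='c', l++,r--
l=4 r=17: 'a'=='a', l++,r--

l=5, r=16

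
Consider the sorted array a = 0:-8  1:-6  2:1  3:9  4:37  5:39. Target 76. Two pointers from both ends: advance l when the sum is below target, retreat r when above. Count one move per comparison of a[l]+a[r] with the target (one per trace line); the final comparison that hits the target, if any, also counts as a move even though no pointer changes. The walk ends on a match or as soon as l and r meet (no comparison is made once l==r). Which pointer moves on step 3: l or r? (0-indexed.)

l

l=0 r=5: -8+39=31 <76, l++
l=1 r=5: -6+39=33 <76, l++
l=2 r=5: 1+39=40 <76, l++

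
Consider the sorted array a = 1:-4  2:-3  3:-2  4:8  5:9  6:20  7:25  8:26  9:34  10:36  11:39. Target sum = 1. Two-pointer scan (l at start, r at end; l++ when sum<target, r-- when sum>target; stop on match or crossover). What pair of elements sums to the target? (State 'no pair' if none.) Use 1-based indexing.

no pair

l=1 r=11: -4+39=35 >1, r--
l=1 r=10: -4+36=32 >1, r--
l=1 r=9: -4+34=30 >1, r--
l=1 r=8: -4+26=22 >1, r--
l=1 r=7: -4+25=21 >1, r--
l=1 r=6: -4+20=16 >1, r--
l=1 r=5: -4+9=5 >1, r--
l=1 r=4: -4+8=4 >1, r--
l=1 r=3: -4+-2=-6 <1, l++
l=2 r=3: -3+-2=-5 <1, l++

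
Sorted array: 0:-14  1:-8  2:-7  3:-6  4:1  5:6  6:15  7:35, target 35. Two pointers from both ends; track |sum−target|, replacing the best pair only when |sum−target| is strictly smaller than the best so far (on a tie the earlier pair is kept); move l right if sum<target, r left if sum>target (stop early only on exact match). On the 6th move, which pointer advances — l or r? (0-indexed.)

l=0 r=7: -14+35=21 d=14 *, l++
l=1 r=7: -8+35=27 d=8 *, l++
l=2 r=7: -7+35=28 d=7 *, l++
l=3 r=7: -6+35=29 d=6 *, l++
l=4 r=7: 1+35=36 d=1 *, r--
l=4 r=6: 1+15=16 d=19, l++

l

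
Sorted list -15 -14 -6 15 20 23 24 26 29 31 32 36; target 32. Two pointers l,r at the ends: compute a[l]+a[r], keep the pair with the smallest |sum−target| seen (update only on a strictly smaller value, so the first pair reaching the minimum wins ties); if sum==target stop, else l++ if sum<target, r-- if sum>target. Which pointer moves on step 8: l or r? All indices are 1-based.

r

[1,12] -15+36=21 d=11 * → l++
[2,12] -14+36=22 d=10 * → l++
[3,12] -6+36=30 d=2 * → l++
[4,12] 15+36=51 d=19 → r--
[4,11] 15+32=47 d=15 → r--
[4,10] 15+31=46 d=14 → r--
[4,9] 15+29=44 d=12 → r--
[4,8] 15+26=41 d=9 → r--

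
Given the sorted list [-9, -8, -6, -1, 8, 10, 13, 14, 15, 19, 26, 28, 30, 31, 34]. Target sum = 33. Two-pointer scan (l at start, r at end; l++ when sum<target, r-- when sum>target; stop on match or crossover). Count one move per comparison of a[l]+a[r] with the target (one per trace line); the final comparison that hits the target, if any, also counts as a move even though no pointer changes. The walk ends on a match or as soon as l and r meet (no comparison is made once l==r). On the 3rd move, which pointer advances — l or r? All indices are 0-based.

[0,14] -9+34=25 <33 → l++
[1,14] -8+34=26 <33 → l++
[2,14] -6+34=28 <33 → l++

l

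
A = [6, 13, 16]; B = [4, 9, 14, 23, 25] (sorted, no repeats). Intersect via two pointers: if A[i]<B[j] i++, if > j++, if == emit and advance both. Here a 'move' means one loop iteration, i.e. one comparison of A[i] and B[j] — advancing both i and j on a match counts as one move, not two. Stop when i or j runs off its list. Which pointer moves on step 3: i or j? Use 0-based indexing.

[i=0,j=0] 6>4 → j++
[i=0,j=1] 6<9 → i++
[i=1,j=1] 13>9 → j++

j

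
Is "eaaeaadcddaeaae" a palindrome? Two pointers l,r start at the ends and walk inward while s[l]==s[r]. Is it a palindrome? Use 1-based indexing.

[1,15] 'e'=='e' → l++,r--
[2,14] 'a'=='a' → l++,r--
[3,13] 'a'=='a' → l++,r--
[4,12] 'e'=='e' → l++,r--
[5,11] 'a'=='a' → l++,r--
[6,10] 'a'!='d' → stop

not a palindrome (mismatch at 6,10)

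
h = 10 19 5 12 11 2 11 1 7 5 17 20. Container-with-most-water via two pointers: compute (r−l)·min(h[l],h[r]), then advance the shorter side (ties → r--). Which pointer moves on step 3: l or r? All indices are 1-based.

l=1 r=12: min(10,20)*11=110 best=110 *, l++
l=2 r=12: min(19,20)*10=190 best=190 *, l++
l=3 r=12: min(5,20)*9=45 best=190, l++

l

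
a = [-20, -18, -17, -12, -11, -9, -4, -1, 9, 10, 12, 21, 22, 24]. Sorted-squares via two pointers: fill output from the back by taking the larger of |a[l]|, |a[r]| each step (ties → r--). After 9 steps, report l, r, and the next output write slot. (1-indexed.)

[1,14] |-20|<=|24| out[14]=576 → r--
[1,13] |-20|<=|22| out[13]=484 → r--
[1,12] |-20|<=|21| out[12]=441 → r--
[1,11] |-20|>|12| out[11]=400 → l++
[2,11] |-18|>|12| out[10]=324 → l++
[3,11] |-17|>|12| out[9]=289 → l++
[4,11] |-12|<=|12| out[8]=144 → r--
[4,10] |-12|>|10| out[7]=144 → l++
[5,10] |-11|>|10| out[6]=121 → l++

l=6, r=10, next write slot=5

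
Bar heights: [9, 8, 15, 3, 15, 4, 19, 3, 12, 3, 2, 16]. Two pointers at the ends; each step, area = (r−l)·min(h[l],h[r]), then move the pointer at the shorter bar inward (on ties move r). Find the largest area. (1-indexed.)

max area = 135

[1,12] min(9,16)*11=99 best=99 * → l++
[2,12] min(8,16)*10=80 best=99 → l++
[3,12] min(15,16)*9=135 best=135 * → l++
[4,12] min(3,16)*8=24 best=135 → l++
[5,12] min(15,16)*7=105 best=135 → l++
[6,12] min(4,16)*6=24 best=135 → l++
[7,12] min(19,16)*5=80 best=135 → r--
[7,11] min(19,2)*4=8 best=135 → r--
[7,10] min(19,3)*3=9 best=135 → r--
[7,9] min(19,12)*2=24 best=135 → r--
[7,8] min(19,3)*1=3 best=135 → r--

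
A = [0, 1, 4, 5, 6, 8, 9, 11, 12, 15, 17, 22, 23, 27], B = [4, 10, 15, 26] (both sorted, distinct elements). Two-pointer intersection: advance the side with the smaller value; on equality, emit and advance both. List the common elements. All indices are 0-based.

i=0 j=0: 0<4, i++
i=1 j=0: 1<4, i++
i=2 j=0: 4==4 emit, i++,j++
i=3 j=1: 5<10, i++
i=4 j=1: 6<10, i++
i=5 j=1: 8<10, i++
i=6 j=1: 9<10, i++
i=7 j=1: 11>10, j++
i=7 j=2: 11<15, i++
i=8 j=2: 12<15, i++
i=9 j=2: 15==15 emit, i++,j++
i=10 j=3: 17<26, i++
i=11 j=3: 22<26, i++
i=12 j=3: 23<26, i++
i=13 j=3: 27>26, j++

intersection = [4, 15]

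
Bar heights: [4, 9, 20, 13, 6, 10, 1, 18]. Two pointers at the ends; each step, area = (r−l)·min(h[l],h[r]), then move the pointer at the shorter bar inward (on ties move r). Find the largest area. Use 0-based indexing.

l=0 r=7: min(4,18)*7=28 best=28 *, l++
l=1 r=7: min(9,18)*6=54 best=54 *, l++
l=2 r=7: min(20,18)*5=90 best=90 *, r--
l=2 r=6: min(20,1)*4=4 best=90, r--
l=2 r=5: min(20,10)*3=30 best=90, r--
l=2 r=4: min(20,6)*2=12 best=90, r--
l=2 r=3: min(20,13)*1=13 best=90, r--

max area = 90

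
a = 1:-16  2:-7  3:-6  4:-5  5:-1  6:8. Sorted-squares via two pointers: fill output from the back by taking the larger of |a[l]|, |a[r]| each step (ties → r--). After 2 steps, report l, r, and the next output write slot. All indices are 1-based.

l=2, r=5, next write slot=4

[1,6] |-16|>|8| out[6]=256 → l++
[2,6] |-7|<=|8| out[5]=64 → r--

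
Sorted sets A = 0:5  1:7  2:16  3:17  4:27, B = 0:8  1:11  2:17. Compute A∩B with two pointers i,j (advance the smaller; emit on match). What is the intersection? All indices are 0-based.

i=0 j=0: 5<8, i++
i=1 j=0: 7<8, i++
i=2 j=0: 16>8, j++
i=2 j=1: 16>11, j++
i=2 j=2: 16<17, i++
i=3 j=2: 17==17 emit, i++,j++

intersection = [17]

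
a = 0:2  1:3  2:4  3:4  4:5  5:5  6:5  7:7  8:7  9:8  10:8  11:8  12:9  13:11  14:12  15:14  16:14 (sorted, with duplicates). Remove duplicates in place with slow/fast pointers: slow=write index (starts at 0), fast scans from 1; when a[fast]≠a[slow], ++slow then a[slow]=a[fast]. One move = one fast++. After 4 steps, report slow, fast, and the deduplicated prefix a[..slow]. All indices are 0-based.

slow=3, fast=5, prefix=[2, 3, 4, 5]

(s=0,f=1) a[fast]=3≠a[slow]=2 write a[1]=3 → slow++,fast++
(s=1,f=2) a[fast]=4≠a[slow]=3 write a[2]=4 → slow++,fast++
(s=2,f=3) a[fast]=4=a[slow] dup → fast++
(s=2,f=4) a[fast]=5≠a[slow]=4 write a[3]=5 → slow++,fast++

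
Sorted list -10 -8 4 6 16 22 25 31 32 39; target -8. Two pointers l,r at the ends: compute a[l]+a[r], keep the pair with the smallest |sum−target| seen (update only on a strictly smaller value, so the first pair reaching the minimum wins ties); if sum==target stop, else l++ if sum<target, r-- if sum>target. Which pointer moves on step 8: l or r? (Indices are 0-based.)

r

[0,9] -10+39=29 d=37 * → r--
[0,8] -10+32=22 d=30 * → r--
[0,7] -10+31=21 d=29 * → r--
[0,6] -10+25=15 d=23 * → r--
[0,5] -10+22=12 d=20 * → r--
[0,4] -10+16=6 d=14 * → r--
[0,3] -10+6=-4 d=4 * → r--
[0,2] -10+4=-6 d=2 * → r--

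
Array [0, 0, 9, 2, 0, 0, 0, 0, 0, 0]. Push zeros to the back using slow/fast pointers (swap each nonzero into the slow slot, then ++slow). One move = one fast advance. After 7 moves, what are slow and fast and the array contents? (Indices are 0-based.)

slow=2, fast=7, a=[9, 2, 0, 0, 0, 0, 0, 0, 0, 0]

(s=0,f=0) a[fast]=0 → fast++
(s=0,f=1) a[fast]=0 → fast++
(s=0,f=2) a[fast]=9≠0 swap→a[0]=9 → slow++,fast++
(s=1,f=3) a[fast]=2≠0 swap→a[1]=2 → slow++,fast++
(s=2,f=4) a[fast]=0 → fast++
(s=2,f=5) a[fast]=0 → fast++
(s=2,f=6) a[fast]=0 → fast++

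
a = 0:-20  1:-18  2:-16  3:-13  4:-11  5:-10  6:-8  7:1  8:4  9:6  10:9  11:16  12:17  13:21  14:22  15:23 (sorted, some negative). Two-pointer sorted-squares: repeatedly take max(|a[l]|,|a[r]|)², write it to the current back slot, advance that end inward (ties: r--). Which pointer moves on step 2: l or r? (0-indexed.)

r

l=0 r=15: |-20|<=|23| out[15]=529, r--
l=0 r=14: |-20|<=|22| out[14]=484, r--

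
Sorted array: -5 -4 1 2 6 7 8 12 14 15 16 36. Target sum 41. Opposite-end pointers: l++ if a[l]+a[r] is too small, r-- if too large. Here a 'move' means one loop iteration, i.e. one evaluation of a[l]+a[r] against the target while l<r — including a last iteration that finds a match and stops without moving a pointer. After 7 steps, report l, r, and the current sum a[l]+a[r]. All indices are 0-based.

l=0 r=11: -5+36=31 <41, l++
l=1 r=11: -4+36=32 <41, l++
l=2 r=11: 1+36=37 <41, l++
l=3 r=11: 2+36=38 <41, l++
l=4 r=11: 6+36=42 >41, r--
l=4 r=10: 6+16=22 <41, l++
l=5 r=10: 7+16=23 <41, l++

l=6, r=10, sum=24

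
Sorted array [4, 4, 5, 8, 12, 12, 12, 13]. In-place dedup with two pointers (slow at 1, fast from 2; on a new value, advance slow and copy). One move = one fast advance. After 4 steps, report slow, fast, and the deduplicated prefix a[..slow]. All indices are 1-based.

slow=1 fast=2: a[fast]=4=a[slow] dup, fast++
slow=1 fast=3: a[fast]=5≠a[slow]=4 write a[2]=5, slow++,fast++
slow=2 fast=4: a[fast]=8≠a[slow]=5 write a[3]=8, slow++,fast++
slow=3 fast=5: a[fast]=12≠a[slow]=8 write a[4]=12, slow++,fast++

slow=4, fast=6, prefix=[4, 5, 8, 12]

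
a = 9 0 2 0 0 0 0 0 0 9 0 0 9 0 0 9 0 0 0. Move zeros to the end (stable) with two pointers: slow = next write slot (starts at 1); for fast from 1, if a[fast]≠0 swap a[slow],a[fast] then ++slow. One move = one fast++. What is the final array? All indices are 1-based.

slow=1 fast=1: a[fast]=9≠0 swap→a[1]=9, slow++,fast++
slow=2 fast=2: a[fast]=0, fast++
slow=2 fast=3: a[fast]=2≠0 swap→a[2]=2, slow++,fast++
slow=3 fast=4: a[fast]=0, fast++
slow=3 fast=5: a[fast]=0, fast++
slow=3 fast=6: a[fast]=0, fast++
slow=3 fast=7: a[fast]=0, fast++
slow=3 fast=8: a[fast]=0, fast++
slow=3 fast=9: a[fast]=0, fast++
slow=3 fast=10: a[fast]=9≠0 swap→a[3]=9, slow++,fast++
slow=4 fast=11: a[fast]=0, fast++
slow=4 fast=12: a[fast]=0, fast++
slow=4 fast=13: a[fast]=9≠0 swap→a[4]=9, slow++,fast++
slow=5 fast=14: a[fast]=0, fast++
slow=5 fast=15: a[fast]=0, fast++
slow=5 fast=16: a[fast]=9≠0 swap→a[5]=9, slow++,fast++
slow=6 fast=17: a[fast]=0, fast++
slow=6 fast=18: a[fast]=0, fast++
slow=6 fast=19: a[fast]=0, fast++

[9, 2, 9, 9, 9, 0, 0, 0, 0, 0, 0, 0, 0, 0, 0, 0, 0, 0, 0]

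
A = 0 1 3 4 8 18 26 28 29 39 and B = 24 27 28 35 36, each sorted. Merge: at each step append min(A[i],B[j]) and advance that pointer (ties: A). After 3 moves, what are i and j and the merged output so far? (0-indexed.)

i=3, j=0, merged so far=[0, 1, 3]

i=0 j=0: A[i]=0<=B[j]=24 take 0, i++
i=1 j=0: A[i]=1<=B[j]=24 take 1, i++
i=2 j=0: A[i]=3<=B[j]=24 take 3, i++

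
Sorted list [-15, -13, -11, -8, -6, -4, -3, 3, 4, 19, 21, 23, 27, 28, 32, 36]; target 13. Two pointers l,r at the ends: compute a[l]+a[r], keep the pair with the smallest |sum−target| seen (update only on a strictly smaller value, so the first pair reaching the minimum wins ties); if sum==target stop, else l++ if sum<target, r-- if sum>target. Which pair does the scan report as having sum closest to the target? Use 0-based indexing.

[0,15] -15+36=21 d=8 * → r--
[0,14] -15+32=17 d=4 * → r--
[0,13] -15+28=13 d=0 * → stop

pair (-15, 28) with sum 13 (|Δ|=0)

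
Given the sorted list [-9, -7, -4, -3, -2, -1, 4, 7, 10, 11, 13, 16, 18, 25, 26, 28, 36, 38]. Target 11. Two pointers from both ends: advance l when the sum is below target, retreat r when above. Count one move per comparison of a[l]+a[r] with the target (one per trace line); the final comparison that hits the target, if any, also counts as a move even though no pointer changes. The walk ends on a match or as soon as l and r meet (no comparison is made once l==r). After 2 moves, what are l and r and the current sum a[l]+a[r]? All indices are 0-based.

l=0 r=17: -9+38=29 >11, r--
l=0 r=16: -9+36=27 >11, r--

l=0, r=15, sum=19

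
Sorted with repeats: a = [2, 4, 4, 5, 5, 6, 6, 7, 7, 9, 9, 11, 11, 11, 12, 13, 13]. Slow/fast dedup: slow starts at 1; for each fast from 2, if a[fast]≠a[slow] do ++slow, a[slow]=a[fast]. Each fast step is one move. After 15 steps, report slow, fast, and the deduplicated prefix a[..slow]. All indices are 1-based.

slow=9, fast=17, prefix=[2, 4, 5, 6, 7, 9, 11, 12, 13]

(s=1,f=2) a[fast]=4≠a[slow]=2 write a[2]=4 → slow++,fast++
(s=2,f=3) a[fast]=4=a[slow] dup → fast++
(s=2,f=4) a[fast]=5≠a[slow]=4 write a[3]=5 → slow++,fast++
(s=3,f=5) a[fast]=5=a[slow] dup → fast++
(s=3,f=6) a[fast]=6≠a[slow]=5 write a[4]=6 → slow++,fast++
(s=4,f=7) a[fast]=6=a[slow] dup → fast++
(s=4,f=8) a[fast]=7≠a[slow]=6 write a[5]=7 → slow++,fast++
(s=5,f=9) a[fast]=7=a[slow] dup → fast++
(s=5,f=10) a[fast]=9≠a[slow]=7 write a[6]=9 → slow++,fast++
(s=6,f=11) a[fast]=9=a[slow] dup → fast++
(s=6,f=12) a[fast]=11≠a[slow]=9 write a[7]=11 → slow++,fast++
(s=7,f=13) a[fast]=11=a[slow] dup → fast++
(s=7,f=14) a[fast]=11=a[slow] dup → fast++
(s=7,f=15) a[fast]=12≠a[slow]=11 write a[8]=12 → slow++,fast++
(s=8,f=16) a[fast]=13≠a[slow]=12 write a[9]=13 → slow++,fast++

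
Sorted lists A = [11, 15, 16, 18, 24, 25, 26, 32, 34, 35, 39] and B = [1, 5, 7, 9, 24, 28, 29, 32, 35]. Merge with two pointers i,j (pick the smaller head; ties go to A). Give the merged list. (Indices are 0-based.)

i=0 j=0: A[i]=11>B[j]=1 take 1, j++
i=0 j=1: A[i]=11>B[j]=5 take 5, j++
i=0 j=2: A[i]=11>B[j]=7 take 7, j++
i=0 j=3: A[i]=11>B[j]=9 take 9, j++
i=0 j=4: A[i]=11<=B[j]=24 take 11, i++
i=1 j=4: A[i]=15<=B[j]=24 take 15, i++
i=2 j=4: A[i]=16<=B[j]=24 take 16, i++
i=3 j=4: A[i]=18<=B[j]=24 take 18, i++
i=4 j=4: A[i]=24<=B[j]=24 take 24, i++
i=5 j=4: A[i]=25>B[j]=24 take 24, j++
i=5 j=5: A[i]=25<=B[j]=28 take 25, i++
i=6 j=5: A[i]=26<=B[j]=28 take 26, i++
i=7 j=5: A[i]=32>B[j]=28 take 28, j++
i=7 j=6: A[i]=32>B[j]=29 take 29, j++
i=7 j=7: A[i]=32<=B[j]=32 take 32, i++
i=8 j=7: A[i]=34>B[j]=32 take 32, j++
i=8 j=8: A[i]=34<=B[j]=35 take 34, i++
i=9 j=8: A[i]=35<=B[j]=35 take 35, i++
i=10 j=8: A[i]=39>B[j]=35 take 35, j++
i=10 j=9: B done, take A[i]=39, i++

[1, 5, 7, 9, 11, 15, 16, 18, 24, 24, 25, 26, 28, 29, 32, 32, 34, 35, 35, 39]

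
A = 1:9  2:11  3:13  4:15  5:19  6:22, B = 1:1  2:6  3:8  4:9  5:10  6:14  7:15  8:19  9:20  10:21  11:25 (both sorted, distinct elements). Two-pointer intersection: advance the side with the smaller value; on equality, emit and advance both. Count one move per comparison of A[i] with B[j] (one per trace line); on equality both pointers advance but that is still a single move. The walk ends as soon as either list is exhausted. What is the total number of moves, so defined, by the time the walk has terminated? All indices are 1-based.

13 moves

[i=1,j=1] 9>1 → j++
[i=1,j=2] 9>6 → j++
[i=1,j=3] 9>8 → j++
[i=1,j=4] 9==9 emit → i++,j++
[i=2,j=5] 11>10 → j++
[i=2,j=6] 11<14 → i++
[i=3,j=6] 13<14 → i++
[i=4,j=6] 15>14 → j++
[i=4,j=7] 15==15 emit → i++,j++
[i=5,j=8] 19==19 emit → i++,j++
[i=6,j=9] 22>20 → j++
[i=6,j=10] 22>21 → j++
[i=6,j=11] 22<25 → i++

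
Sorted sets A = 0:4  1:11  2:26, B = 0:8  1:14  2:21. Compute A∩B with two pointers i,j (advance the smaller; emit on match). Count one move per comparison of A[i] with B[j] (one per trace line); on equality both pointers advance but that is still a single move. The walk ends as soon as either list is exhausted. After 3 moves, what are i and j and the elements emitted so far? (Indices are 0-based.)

[i=0,j=0] 4<8 → i++
[i=1,j=0] 11>8 → j++
[i=1,j=1] 11<14 → i++

i=2, j=1, emitted=[]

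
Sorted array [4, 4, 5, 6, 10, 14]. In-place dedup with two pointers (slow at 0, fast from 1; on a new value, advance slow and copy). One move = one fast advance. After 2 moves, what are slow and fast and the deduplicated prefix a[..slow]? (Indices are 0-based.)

(s=0,f=1) a[fast]=4=a[slow] dup → fast++
(s=0,f=2) a[fast]=5≠a[slow]=4 write a[1]=5 → slow++,fast++

slow=1, fast=3, prefix=[4, 5]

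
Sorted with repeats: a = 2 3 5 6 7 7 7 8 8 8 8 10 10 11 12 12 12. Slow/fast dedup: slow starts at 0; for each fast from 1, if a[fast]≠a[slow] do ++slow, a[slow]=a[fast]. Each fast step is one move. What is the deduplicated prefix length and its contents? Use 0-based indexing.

slow=0 fast=1: a[fast]=3≠a[slow]=2 write a[1]=3, slow++,fast++
slow=1 fast=2: a[fast]=5≠a[slow]=3 write a[2]=5, slow++,fast++
slow=2 fast=3: a[fast]=6≠a[slow]=5 write a[3]=6, slow++,fast++
slow=3 fast=4: a[fast]=7≠a[slow]=6 write a[4]=7, slow++,fast++
slow=4 fast=5: a[fast]=7=a[slow] dup, fast++
slow=4 fast=6: a[fast]=7=a[slow] dup, fast++
slow=4 fast=7: a[fast]=8≠a[slow]=7 write a[5]=8, slow++,fast++
slow=5 fast=8: a[fast]=8=a[slow] dup, fast++
slow=5 fast=9: a[fast]=8=a[slow] dup, fast++
slow=5 fast=10: a[fast]=8=a[slow] dup, fast++
slow=5 fast=11: a[fast]=10≠a[slow]=8 write a[6]=10, slow++,fast++
slow=6 fast=12: a[fast]=10=a[slow] dup, fast++
slow=6 fast=13: a[fast]=11≠a[slow]=10 write a[7]=11, slow++,fast++
slow=7 fast=14: a[fast]=12≠a[slow]=11 write a[8]=12, slow++,fast++
slow=8 fast=15: a[fast]=12=a[slow] dup, fast++
slow=8 fast=16: a[fast]=12=a[slow] dup, fast++

length 9; prefix = [2, 3, 5, 6, 7, 8, 10, 11, 12]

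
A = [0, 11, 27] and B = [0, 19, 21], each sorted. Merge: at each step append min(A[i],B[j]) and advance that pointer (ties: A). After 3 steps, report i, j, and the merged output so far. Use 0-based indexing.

i=2, j=1, merged so far=[0, 0, 11]

[i=0,j=0] A[i]=0<=B[j]=0 take 0 → i++
[i=1,j=0] A[i]=11>B[j]=0 take 0 → j++
[i=1,j=1] A[i]=11<=B[j]=19 take 11 → i++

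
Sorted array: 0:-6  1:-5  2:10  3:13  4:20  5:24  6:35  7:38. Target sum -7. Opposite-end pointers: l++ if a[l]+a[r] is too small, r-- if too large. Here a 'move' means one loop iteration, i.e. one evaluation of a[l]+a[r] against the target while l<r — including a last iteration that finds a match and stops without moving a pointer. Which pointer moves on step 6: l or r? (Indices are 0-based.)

r

l=0 r=7: -6+38=32 >-7, r--
l=0 r=6: -6+35=29 >-7, r--
l=0 r=5: -6+24=18 >-7, r--
l=0 r=4: -6+20=14 >-7, r--
l=0 r=3: -6+13=7 >-7, r--
l=0 r=2: -6+10=4 >-7, r--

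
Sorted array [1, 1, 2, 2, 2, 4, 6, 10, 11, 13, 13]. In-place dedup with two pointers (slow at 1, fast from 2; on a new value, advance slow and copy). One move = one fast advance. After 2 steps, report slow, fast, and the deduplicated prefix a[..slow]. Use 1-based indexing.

(s=1,f=2) a[fast]=1=a[slow] dup → fast++
(s=1,f=3) a[fast]=2≠a[slow]=1 write a[2]=2 → slow++,fast++

slow=2, fast=4, prefix=[1, 2]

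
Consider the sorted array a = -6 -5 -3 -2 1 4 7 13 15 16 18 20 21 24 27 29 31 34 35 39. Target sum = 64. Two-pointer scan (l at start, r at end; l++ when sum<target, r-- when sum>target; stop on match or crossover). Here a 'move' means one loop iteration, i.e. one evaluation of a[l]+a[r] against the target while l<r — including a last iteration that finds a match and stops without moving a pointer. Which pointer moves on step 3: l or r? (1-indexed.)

l=1 r=20: -6+39=33 <64, l++
l=2 r=20: -5+39=34 <64, l++
l=3 r=20: -3+39=36 <64, l++

l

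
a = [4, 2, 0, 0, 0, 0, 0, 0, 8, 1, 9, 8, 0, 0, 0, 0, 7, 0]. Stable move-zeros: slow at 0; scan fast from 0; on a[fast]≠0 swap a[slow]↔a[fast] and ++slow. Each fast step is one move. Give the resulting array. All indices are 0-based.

[4, 2, 8, 1, 9, 8, 7, 0, 0, 0, 0, 0, 0, 0, 0, 0, 0, 0]

(s=0,f=0) a[fast]=4≠0 swap→a[0]=4 → slow++,fast++
(s=1,f=1) a[fast]=2≠0 swap→a[1]=2 → slow++,fast++
(s=2,f=2) a[fast]=0 → fast++
(s=2,f=3) a[fast]=0 → fast++
(s=2,f=4) a[fast]=0 → fast++
(s=2,f=5) a[fast]=0 → fast++
(s=2,f=6) a[fast]=0 → fast++
(s=2,f=7) a[fast]=0 → fast++
(s=2,f=8) a[fast]=8≠0 swap→a[2]=8 → slow++,fast++
(s=3,f=9) a[fast]=1≠0 swap→a[3]=1 → slow++,fast++
(s=4,f=10) a[fast]=9≠0 swap→a[4]=9 → slow++,fast++
(s=5,f=11) a[fast]=8≠0 swap→a[5]=8 → slow++,fast++
(s=6,f=12) a[fast]=0 → fast++
(s=6,f=13) a[fast]=0 → fast++
(s=6,f=14) a[fast]=0 → fast++
(s=6,f=15) a[fast]=0 → fast++
(s=6,f=16) a[fast]=7≠0 swap→a[6]=7 → slow++,fast++
(s=7,f=17) a[fast]=0 → fast++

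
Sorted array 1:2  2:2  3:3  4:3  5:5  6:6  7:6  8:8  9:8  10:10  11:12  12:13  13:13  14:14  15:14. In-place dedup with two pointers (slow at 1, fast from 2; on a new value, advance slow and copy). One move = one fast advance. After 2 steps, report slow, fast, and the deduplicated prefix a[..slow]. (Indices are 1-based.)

slow=2, fast=4, prefix=[2, 3]

(s=1,f=2) a[fast]=2=a[slow] dup → fast++
(s=1,f=3) a[fast]=3≠a[slow]=2 write a[2]=3 → slow++,fast++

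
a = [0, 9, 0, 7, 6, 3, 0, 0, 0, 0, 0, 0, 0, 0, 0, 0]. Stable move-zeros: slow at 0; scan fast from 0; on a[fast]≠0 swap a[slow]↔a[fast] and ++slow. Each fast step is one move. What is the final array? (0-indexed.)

[9, 7, 6, 3, 0, 0, 0, 0, 0, 0, 0, 0, 0, 0, 0, 0]

(s=0,f=0) a[fast]=0 → fast++
(s=0,f=1) a[fast]=9≠0 swap→a[0]=9 → slow++,fast++
(s=1,f=2) a[fast]=0 → fast++
(s=1,f=3) a[fast]=7≠0 swap→a[1]=7 → slow++,fast++
(s=2,f=4) a[fast]=6≠0 swap→a[2]=6 → slow++,fast++
(s=3,f=5) a[fast]=3≠0 swap→a[3]=3 → slow++,fast++
(s=4,f=6) a[fast]=0 → fast++
(s=4,f=7) a[fast]=0 → fast++
(s=4,f=8) a[fast]=0 → fast++
(s=4,f=9) a[fast]=0 → fast++
(s=4,f=10) a[fast]=0 → fast++
(s=4,f=11) a[fast]=0 → fast++
(s=4,f=12) a[fast]=0 → fast++
(s=4,f=13) a[fast]=0 → fast++
(s=4,f=14) a[fast]=0 → fast++
(s=4,f=15) a[fast]=0 → fast++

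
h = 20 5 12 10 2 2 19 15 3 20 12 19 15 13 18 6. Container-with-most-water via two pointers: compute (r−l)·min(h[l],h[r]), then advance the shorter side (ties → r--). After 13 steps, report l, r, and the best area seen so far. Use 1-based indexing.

[1,16] min(20,6)*15=90 best=90 * → r--
[1,15] min(20,18)*14=252 best=252 * → r--
[1,14] min(20,13)*13=169 best=252 → r--
[1,13] min(20,15)*12=180 best=252 → r--
[1,12] min(20,19)*11=209 best=252 → r--
[1,11] min(20,12)*10=120 best=252 → r--
[1,10] min(20,20)*9=180 best=252 → r--
[1,9] min(20,3)*8=24 best=252 → r--
[1,8] min(20,15)*7=105 best=252 → r--
[1,7] min(20,19)*6=114 best=252 → r--
[1,6] min(20,2)*5=10 best=252 → r--
[1,5] min(20,2)*4=8 best=252 → r--
[1,4] min(20,10)*3=30 best=252 → r--

l=1, r=3, best area=252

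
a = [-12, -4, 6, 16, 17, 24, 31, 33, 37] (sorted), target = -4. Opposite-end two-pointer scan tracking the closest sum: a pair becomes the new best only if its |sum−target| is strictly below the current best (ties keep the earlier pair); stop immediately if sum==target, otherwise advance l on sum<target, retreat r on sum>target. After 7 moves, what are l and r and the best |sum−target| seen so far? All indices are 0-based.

l=1, r=2, best |Δ|=2

[0,8] -12+37=25 d=29 * → r--
[0,7] -12+33=21 d=25 * → r--
[0,6] -12+31=19 d=23 * → r--
[0,5] -12+24=12 d=16 * → r--
[0,4] -12+17=5 d=9 * → r--
[0,3] -12+16=4 d=8 * → r--
[0,2] -12+6=-6 d=2 * → l++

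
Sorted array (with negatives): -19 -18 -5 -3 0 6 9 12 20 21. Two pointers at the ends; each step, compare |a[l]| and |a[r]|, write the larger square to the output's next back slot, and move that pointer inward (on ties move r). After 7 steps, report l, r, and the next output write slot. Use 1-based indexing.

l=3, r=5, next write slot=3

l=1 r=10: |-19|<=|21| out[10]=441, r--
l=1 r=9: |-19|<=|20| out[9]=400, r--
l=1 r=8: |-19|>|12| out[8]=361, l++
l=2 r=8: |-18|>|12| out[7]=324, l++
l=3 r=8: |-5|<=|12| out[6]=144, r--
l=3 r=7: |-5|<=|9| out[5]=81, r--
l=3 r=6: |-5|<=|6| out[4]=36, r--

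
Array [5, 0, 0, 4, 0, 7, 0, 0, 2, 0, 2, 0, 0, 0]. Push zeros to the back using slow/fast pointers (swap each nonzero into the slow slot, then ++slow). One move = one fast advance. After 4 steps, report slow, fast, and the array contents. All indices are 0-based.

(s=0,f=0) a[fast]=5≠0 swap→a[0]=5 → slow++,fast++
(s=1,f=1) a[fast]=0 → fast++
(s=1,f=2) a[fast]=0 → fast++
(s=1,f=3) a[fast]=4≠0 swap→a[1]=4 → slow++,fast++

slow=2, fast=4, a=[5, 4, 0, 0, 0, 7, 0, 0, 2, 0, 2, 0, 0, 0]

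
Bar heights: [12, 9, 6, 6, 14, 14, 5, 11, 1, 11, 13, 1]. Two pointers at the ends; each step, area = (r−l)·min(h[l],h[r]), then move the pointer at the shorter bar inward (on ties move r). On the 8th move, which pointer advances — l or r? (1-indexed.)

[1,12] min(12,1)*11=11 best=11 * → r--
[1,11] min(12,13)*10=120 best=120 * → l++
[2,11] min(9,13)*9=81 best=120 → l++
[3,11] min(6,13)*8=48 best=120 → l++
[4,11] min(6,13)*7=42 best=120 → l++
[5,11] min(14,13)*6=78 best=120 → r--
[5,10] min(14,11)*5=55 best=120 → r--
[5,9] min(14,1)*4=4 best=120 → r--

r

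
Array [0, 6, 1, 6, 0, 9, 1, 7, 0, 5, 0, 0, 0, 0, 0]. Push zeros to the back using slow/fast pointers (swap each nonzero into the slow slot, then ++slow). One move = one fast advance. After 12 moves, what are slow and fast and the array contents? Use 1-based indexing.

slow=1 fast=1: a[fast]=0, fast++
slow=1 fast=2: a[fast]=6≠0 swap→a[1]=6, slow++,fast++
slow=2 fast=3: a[fast]=1≠0 swap→a[2]=1, slow++,fast++
slow=3 fast=4: a[fast]=6≠0 swap→a[3]=6, slow++,fast++
slow=4 fast=5: a[fast]=0, fast++
slow=4 fast=6: a[fast]=9≠0 swap→a[4]=9, slow++,fast++
slow=5 fast=7: a[fast]=1≠0 swap→a[5]=1, slow++,fast++
slow=6 fast=8: a[fast]=7≠0 swap→a[6]=7, slow++,fast++
slow=7 fast=9: a[fast]=0, fast++
slow=7 fast=10: a[fast]=5≠0 swap→a[7]=5, slow++,fast++
slow=8 fast=11: a[fast]=0, fast++
slow=8 fast=12: a[fast]=0, fast++

slow=8, fast=13, a=[6, 1, 6, 9, 1, 7, 5, 0, 0, 0, 0, 0, 0, 0, 0]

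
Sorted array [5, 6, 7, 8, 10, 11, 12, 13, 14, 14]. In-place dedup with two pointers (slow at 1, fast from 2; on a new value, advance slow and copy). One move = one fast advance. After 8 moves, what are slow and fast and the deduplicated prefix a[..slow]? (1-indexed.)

slow=9, fast=10, prefix=[5, 6, 7, 8, 10, 11, 12, 13, 14]

slow=1 fast=2: a[fast]=6≠a[slow]=5 write a[2]=6, slow++,fast++
slow=2 fast=3: a[fast]=7≠a[slow]=6 write a[3]=7, slow++,fast++
slow=3 fast=4: a[fast]=8≠a[slow]=7 write a[4]=8, slow++,fast++
slow=4 fast=5: a[fast]=10≠a[slow]=8 write a[5]=10, slow++,fast++
slow=5 fast=6: a[fast]=11≠a[slow]=10 write a[6]=11, slow++,fast++
slow=6 fast=7: a[fast]=12≠a[slow]=11 write a[7]=12, slow++,fast++
slow=7 fast=8: a[fast]=13≠a[slow]=12 write a[8]=13, slow++,fast++
slow=8 fast=9: a[fast]=14≠a[slow]=13 write a[9]=14, slow++,fast++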